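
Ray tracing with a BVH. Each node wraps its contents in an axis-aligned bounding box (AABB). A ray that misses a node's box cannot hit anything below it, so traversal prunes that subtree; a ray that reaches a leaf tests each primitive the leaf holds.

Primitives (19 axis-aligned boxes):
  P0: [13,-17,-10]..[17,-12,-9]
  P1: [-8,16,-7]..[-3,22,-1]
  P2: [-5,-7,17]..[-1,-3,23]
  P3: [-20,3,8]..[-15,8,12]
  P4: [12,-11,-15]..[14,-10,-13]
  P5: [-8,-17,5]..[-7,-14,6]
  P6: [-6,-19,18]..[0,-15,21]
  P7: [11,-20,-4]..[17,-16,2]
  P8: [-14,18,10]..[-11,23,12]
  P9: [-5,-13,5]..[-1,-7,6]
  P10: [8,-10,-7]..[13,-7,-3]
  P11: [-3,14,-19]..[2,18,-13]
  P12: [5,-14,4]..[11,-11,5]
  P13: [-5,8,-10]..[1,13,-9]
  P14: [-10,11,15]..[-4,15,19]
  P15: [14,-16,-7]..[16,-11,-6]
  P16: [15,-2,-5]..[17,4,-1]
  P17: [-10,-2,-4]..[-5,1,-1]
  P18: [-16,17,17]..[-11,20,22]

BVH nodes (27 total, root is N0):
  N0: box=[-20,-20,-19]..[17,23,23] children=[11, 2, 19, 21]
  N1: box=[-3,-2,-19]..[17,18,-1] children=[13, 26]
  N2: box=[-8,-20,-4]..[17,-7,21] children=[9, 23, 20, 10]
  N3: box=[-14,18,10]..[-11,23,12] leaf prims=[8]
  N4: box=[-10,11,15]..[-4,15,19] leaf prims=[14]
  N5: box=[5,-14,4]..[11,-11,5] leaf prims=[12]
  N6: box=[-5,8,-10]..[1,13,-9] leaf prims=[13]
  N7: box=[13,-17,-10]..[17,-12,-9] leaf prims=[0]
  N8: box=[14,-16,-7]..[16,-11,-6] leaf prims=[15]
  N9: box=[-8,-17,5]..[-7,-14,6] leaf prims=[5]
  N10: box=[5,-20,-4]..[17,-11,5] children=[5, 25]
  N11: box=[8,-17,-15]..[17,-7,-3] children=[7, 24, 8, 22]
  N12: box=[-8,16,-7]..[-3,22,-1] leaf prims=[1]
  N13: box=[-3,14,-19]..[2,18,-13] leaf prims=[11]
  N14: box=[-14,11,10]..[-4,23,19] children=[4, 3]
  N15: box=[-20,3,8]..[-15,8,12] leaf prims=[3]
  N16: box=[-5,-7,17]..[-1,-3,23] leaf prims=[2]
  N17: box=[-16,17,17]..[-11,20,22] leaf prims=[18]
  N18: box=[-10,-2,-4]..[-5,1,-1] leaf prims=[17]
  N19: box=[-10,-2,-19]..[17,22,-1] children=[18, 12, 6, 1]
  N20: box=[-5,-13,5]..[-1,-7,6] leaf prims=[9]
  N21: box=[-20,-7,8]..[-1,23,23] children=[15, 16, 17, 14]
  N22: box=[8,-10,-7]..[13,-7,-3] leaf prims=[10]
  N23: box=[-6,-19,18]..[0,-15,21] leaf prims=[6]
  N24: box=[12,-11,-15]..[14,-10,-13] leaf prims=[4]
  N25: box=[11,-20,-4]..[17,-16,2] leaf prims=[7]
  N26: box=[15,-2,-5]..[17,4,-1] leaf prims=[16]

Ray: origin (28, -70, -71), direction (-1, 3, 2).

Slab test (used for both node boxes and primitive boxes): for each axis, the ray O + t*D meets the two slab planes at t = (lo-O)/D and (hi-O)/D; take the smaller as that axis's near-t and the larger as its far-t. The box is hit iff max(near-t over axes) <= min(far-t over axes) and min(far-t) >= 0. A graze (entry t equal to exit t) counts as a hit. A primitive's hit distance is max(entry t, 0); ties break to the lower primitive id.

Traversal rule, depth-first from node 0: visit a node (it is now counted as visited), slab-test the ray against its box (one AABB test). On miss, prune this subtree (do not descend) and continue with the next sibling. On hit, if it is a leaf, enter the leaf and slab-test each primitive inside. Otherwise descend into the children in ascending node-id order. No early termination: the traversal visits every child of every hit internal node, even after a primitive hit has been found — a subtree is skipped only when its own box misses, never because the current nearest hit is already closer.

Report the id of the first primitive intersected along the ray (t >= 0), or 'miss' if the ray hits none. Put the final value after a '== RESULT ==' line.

Traverse from the root:
N0 x:[11,48] y:[50/3,31] z:[26,47] -> hit [26,31], descend [2, 11, 19, 21]
  N2 x:[11,36] y:[50/3,21] z:[67/2,46] -> miss, prune
  N11 x:[11,20] y:[53/3,21] z:[28,34] -> miss, prune
  N19 x:[11,38] y:[68/3,92/3] z:[26,35] -> hit [26,92/3], descend [1, 6, 12, 18]
    N1 x:[11,31] y:[68/3,88/3] z:[26,35] -> hit [26,88/3], descend [13, 26]
      N13 x:[26,31] y:[28,88/3] z:[26,29] -> hit [28,29] leaf, test {P11@t=28}
      N26 x:[11,13] y:[68/3,74/3] z:[33,35] -> miss, prune
    N6 x:[27,33] y:[26,83/3] z:[61/2,31] -> miss, prune
    N12 x:[31,36] y:[86/3,92/3] z:[32,35] -> miss, prune
    N18 x:[33,38] y:[68/3,71/3] z:[67/2,35] -> miss, prune
  N21 x:[29,48] y:[21,31] z:[79/2,47] -> miss, prune

11 AABB tests over nodes [0, 2, 11, 19, 1, 13, 26, 6, 12, 18, 21]; 1 leaf entered; closest P11.

== RESULT ==
11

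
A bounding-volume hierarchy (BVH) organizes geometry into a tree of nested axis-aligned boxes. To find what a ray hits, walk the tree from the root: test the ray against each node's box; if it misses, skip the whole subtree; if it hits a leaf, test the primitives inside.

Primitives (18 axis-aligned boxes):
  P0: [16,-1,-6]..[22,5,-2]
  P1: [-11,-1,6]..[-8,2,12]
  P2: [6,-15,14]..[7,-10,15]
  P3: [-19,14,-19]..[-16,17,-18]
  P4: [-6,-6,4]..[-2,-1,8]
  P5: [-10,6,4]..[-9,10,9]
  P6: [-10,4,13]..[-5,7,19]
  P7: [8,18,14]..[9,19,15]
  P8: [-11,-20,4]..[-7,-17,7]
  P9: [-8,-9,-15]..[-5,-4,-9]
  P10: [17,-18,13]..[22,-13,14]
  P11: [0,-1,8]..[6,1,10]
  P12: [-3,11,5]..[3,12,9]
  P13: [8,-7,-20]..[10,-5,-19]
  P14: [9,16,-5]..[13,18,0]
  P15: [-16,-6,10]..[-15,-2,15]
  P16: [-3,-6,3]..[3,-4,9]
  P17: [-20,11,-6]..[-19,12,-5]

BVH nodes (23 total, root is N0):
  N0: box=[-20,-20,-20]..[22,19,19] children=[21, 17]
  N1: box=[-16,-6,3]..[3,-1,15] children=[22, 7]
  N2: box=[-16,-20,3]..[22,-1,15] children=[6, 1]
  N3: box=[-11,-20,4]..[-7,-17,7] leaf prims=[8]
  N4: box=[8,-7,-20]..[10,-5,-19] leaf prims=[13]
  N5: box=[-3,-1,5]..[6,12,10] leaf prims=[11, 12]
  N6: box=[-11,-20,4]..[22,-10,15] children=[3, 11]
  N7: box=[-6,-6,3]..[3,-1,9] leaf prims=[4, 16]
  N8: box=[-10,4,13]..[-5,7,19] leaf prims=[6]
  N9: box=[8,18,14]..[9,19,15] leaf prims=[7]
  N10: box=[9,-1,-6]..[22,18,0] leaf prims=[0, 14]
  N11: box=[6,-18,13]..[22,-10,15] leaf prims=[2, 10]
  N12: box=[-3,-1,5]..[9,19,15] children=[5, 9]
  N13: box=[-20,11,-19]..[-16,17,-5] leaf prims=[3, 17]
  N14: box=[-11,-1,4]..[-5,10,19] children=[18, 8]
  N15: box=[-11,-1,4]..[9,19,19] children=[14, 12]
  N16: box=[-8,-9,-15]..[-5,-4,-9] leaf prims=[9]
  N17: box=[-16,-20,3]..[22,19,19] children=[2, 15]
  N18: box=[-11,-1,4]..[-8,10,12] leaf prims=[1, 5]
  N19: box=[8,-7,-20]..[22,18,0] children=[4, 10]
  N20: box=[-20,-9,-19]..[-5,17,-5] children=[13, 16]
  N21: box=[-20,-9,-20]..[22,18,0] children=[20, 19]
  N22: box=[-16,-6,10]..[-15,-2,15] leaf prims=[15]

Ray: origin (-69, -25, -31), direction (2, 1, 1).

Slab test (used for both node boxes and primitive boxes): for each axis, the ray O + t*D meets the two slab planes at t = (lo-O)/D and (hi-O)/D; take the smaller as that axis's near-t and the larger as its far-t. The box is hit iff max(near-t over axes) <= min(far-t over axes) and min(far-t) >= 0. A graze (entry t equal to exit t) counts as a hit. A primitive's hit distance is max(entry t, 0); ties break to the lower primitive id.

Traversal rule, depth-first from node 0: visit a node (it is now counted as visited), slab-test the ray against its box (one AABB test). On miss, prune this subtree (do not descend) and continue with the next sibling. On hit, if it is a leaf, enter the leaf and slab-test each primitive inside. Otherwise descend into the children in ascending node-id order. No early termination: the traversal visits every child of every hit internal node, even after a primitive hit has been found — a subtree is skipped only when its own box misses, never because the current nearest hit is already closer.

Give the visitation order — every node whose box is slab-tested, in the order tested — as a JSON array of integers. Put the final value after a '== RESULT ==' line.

Traverse from the root:
N0 x:[49/2,91/2] y:[5,44] z:[11,50] -> hit [49/2,44], descend [17, 21]
  N17 x:[53/2,91/2] y:[5,44] z:[34,50] -> hit [34,44], descend [2, 15]
    N2 x:[53/2,91/2] y:[5,24] z:[34,46] -> miss, prune
    N15 x:[29,39] y:[24,44] z:[35,50] -> hit [35,39], descend [12, 14]
      N12 x:[33,39] y:[24,44] z:[36,46] -> hit [36,39], descend [5, 9]
        N5 x:[33,75/2] y:[24,37] z:[36,41] -> hit [36,37] leaf, test {P11(miss), P12@t=36}
        N9 x:[77/2,39] y:[43,44] z:[45,46] -> miss, prune
      N14 x:[29,32] y:[24,35] z:[35,50] -> miss, prune
  N21 x:[49/2,91/2] y:[16,43] z:[11,31] -> hit [49/2,31], descend [19, 20]
    N19 x:[77/2,91/2] y:[18,43] z:[11,31] -> miss, prune
    N20 x:[49/2,32] y:[16,42] z:[12,26] -> hit [49/2,26], descend [13, 16]
      N13 x:[49/2,53/2] y:[36,42] z:[12,26] -> miss, prune
      N16 x:[61/2,32] y:[16,21] z:[16,22] -> miss, prune

Visited [0, 17, 2, 15, 12, 5, 9, 14, 21, 19, 20, 13, 16]. Tests: 13 box, 1 leaf. Nearest: P12.

== RESULT ==
[0, 17, 2, 15, 12, 5, 9, 14, 21, 19, 20, 13, 16]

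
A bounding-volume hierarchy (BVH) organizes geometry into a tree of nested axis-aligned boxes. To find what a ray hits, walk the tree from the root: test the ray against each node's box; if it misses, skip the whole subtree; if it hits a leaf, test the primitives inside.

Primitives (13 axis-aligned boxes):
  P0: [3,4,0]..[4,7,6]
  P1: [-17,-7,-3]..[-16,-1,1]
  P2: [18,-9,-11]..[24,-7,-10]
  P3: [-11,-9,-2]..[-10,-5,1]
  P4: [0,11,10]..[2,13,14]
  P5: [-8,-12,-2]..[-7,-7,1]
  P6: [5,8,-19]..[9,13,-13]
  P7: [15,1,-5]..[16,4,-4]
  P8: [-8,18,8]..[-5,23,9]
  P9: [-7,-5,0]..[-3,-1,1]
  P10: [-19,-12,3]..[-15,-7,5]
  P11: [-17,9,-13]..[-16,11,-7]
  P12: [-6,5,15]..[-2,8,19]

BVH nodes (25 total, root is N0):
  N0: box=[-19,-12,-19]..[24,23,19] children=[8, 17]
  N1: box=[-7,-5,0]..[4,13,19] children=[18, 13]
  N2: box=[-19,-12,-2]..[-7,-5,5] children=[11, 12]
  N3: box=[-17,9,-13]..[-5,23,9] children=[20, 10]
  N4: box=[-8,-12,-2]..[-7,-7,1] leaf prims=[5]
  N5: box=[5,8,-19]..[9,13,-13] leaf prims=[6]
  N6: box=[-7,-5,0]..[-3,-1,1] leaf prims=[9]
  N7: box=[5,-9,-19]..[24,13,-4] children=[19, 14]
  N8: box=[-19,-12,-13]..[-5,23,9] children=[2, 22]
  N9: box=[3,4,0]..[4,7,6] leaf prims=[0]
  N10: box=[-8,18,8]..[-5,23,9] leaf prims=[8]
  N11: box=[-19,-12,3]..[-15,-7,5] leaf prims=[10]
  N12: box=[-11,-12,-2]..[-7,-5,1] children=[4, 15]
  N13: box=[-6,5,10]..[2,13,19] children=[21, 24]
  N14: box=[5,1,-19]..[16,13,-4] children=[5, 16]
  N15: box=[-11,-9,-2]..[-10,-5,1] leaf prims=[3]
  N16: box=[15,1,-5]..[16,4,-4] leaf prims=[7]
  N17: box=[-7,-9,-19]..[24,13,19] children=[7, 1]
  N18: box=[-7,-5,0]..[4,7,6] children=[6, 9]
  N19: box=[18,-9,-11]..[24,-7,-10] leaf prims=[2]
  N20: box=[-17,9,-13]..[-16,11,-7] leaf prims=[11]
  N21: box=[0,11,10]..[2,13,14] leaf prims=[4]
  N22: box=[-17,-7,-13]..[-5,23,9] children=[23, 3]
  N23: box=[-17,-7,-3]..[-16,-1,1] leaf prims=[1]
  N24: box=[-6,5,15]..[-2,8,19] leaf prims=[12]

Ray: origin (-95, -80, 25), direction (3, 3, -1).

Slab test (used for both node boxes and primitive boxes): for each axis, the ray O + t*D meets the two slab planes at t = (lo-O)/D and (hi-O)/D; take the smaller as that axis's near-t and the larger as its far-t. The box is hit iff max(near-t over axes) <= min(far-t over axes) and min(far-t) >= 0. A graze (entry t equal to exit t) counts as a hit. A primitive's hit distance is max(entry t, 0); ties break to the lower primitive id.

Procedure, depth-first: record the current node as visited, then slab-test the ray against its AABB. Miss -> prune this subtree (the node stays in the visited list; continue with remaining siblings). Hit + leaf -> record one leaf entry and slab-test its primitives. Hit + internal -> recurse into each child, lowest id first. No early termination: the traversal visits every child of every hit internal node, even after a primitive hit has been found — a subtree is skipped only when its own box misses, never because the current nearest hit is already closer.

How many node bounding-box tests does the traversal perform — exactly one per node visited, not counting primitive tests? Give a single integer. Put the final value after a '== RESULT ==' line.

Trace the traversal:
N0 x:[76/3,119/3] y:[68/3,103/3] z:[6,44] -> hit [76/3,103/3], descend [8, 17]
  N8 x:[76/3,30] y:[68/3,103/3] z:[16,38] -> hit [76/3,30], descend [2, 22]
    N2 x:[76/3,88/3] y:[68/3,25] z:[20,27] -> miss, prune
    N22 x:[26,30] y:[73/3,103/3] z:[16,38] -> hit [26,30], descend [3, 23]
      N3 x:[26,30] y:[89/3,103/3] z:[16,38] -> hit [89/3,30], descend [10, 20]
        N10 x:[29,30] y:[98/3,103/3] z:[16,17] -> miss, prune
        N20 x:[26,79/3] y:[89/3,91/3] z:[32,38] -> miss, prune
      N23 x:[26,79/3] y:[73/3,79/3] z:[24,28] -> hit [26,79/3] leaf, test {P1@t=26}
  N17 x:[88/3,119/3] y:[71/3,31] z:[6,44] -> hit [88/3,31], descend [1, 7]
    N1 x:[88/3,33] y:[25,31] z:[6,25] -> miss, prune
    N7 x:[100/3,119/3] y:[71/3,31] z:[29,44] -> miss, prune

Summary -> nodes [0, 8, 2, 22, 3, 10, 20, 23, 17, 1, 7]; box-tests=11; leaf-entries=1; first=P1

== RESULT ==
11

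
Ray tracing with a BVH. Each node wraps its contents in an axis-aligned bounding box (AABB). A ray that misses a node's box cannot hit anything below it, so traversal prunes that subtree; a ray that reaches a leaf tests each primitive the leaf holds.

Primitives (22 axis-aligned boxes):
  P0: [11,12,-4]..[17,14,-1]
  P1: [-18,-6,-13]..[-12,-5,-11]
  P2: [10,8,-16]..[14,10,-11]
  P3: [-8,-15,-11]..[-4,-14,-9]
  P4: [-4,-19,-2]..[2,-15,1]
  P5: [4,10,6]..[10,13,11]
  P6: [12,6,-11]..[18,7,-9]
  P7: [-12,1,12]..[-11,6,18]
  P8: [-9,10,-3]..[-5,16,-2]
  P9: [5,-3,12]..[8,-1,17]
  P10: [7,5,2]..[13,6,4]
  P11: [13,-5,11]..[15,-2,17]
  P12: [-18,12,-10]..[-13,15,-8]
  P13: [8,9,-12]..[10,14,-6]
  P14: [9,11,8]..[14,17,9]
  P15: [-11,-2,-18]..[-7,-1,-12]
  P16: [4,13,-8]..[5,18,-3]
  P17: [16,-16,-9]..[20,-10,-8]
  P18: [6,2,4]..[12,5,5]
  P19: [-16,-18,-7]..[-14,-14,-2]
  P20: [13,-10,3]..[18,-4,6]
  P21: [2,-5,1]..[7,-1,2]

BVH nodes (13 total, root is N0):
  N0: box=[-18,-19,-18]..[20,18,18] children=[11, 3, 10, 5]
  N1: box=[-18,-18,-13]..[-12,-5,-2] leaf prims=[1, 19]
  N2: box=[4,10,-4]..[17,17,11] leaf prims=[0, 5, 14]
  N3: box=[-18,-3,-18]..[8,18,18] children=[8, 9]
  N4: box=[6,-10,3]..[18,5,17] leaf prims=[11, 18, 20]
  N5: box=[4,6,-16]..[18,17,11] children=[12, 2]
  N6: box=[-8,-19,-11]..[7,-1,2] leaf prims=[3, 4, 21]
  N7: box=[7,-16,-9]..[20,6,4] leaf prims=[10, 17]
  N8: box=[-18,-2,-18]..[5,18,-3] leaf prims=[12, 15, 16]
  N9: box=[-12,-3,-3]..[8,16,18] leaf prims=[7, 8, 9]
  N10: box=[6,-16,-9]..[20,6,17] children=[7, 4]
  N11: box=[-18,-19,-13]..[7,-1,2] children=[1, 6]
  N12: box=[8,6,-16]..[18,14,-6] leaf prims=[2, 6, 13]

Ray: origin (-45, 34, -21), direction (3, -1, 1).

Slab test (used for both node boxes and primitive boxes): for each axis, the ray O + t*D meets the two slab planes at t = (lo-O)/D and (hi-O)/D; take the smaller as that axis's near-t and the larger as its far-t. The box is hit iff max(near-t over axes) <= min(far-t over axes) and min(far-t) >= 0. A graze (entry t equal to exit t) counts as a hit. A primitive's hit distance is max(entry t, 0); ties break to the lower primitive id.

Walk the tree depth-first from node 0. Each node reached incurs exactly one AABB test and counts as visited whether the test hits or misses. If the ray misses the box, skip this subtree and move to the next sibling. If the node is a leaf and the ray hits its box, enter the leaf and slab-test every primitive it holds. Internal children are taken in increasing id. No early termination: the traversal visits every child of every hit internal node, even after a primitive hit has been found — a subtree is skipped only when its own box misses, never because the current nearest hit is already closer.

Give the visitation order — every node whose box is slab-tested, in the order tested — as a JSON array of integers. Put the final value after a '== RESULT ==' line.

Trace the traversal:
N0 x:[9,65/3] y:[16,53] z:[3,39] -> hit [16,65/3], descend [3, 5, 10, 11]
  N3 x:[9,53/3] y:[16,37] z:[3,39] -> hit [16,53/3], descend [8, 9]
    N8 x:[9,50/3] y:[16,36] z:[3,18] -> hit [16,50/3] leaf, test {P12(miss), P15(miss), P16@t=49/3}
    N9 x:[11,53/3] y:[18,37] z:[18,39] -> miss, prune
  N5 x:[49/3,21] y:[17,28] z:[5,32] -> hit [17,21], descend [2, 12]
    N2 x:[49/3,62/3] y:[17,24] z:[17,32] -> hit [17,62/3] leaf, test {P0@t=20, P5(miss), P14(miss)}
    N12 x:[53/3,21] y:[20,28] z:[5,15] -> miss, prune
  N10 x:[17,65/3] y:[28,50] z:[12,38] -> miss, prune
  N11 x:[9,52/3] y:[35,53] z:[8,23] -> miss, prune

order=[0, 3, 8, 9, 5, 2, 12, 10, 11]  |boxes|=9  |leaves|=2  hit=P16

== RESULT ==
[0, 3, 8, 9, 5, 2, 12, 10, 11]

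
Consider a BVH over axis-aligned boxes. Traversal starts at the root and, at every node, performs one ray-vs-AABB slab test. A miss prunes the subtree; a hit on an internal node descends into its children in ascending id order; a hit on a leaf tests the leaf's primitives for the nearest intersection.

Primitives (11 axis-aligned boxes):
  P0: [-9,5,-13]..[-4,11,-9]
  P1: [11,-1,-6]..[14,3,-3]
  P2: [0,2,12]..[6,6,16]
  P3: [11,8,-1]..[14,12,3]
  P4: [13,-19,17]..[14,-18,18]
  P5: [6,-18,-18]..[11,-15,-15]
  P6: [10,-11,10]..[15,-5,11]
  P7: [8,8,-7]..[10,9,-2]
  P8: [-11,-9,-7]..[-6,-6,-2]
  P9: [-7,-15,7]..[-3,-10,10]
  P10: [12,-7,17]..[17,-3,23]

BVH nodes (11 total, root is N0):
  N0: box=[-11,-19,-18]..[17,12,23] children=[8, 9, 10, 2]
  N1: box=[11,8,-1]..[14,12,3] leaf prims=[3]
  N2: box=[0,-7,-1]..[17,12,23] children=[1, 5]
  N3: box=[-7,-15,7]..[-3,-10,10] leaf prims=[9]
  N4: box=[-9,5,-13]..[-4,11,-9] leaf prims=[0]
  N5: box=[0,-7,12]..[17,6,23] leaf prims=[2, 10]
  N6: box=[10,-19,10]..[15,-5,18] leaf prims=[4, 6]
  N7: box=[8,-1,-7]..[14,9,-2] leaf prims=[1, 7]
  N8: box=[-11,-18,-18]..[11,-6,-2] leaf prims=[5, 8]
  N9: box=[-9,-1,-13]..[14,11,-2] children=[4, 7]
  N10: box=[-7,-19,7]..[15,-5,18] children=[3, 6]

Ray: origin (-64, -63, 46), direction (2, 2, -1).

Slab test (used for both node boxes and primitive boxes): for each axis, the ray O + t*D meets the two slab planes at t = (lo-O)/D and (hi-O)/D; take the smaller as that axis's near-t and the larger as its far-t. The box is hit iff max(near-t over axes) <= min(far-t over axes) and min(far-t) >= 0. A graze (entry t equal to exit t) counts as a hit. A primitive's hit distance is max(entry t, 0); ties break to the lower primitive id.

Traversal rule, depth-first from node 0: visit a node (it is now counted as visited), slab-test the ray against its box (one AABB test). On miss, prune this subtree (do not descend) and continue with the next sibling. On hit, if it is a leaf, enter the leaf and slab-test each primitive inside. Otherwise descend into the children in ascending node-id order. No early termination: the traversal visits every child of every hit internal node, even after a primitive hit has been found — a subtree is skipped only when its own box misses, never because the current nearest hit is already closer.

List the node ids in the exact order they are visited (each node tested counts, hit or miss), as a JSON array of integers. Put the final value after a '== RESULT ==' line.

Traverse from the root:
N0 x:[53/2,81/2] y:[22,75/2] z:[23,64] -> hit [53/2,75/2], descend [2, 8, 9, 10]
  N2 x:[32,81/2] y:[28,75/2] z:[23,47] -> hit [32,75/2], descend [1, 5]
    N1 x:[75/2,39] y:[71/2,75/2] z:[43,47] -> miss, prune
    N5 x:[32,81/2] y:[28,69/2] z:[23,34] -> hit [32,34] leaf, test {P2@t=65/2, P10(miss)}
  N8 x:[53/2,75/2] y:[45/2,57/2] z:[48,64] -> miss, prune
  N9 x:[55/2,39] y:[31,37] z:[48,59] -> miss, prune
  N10 x:[57/2,79/2] y:[22,29] z:[28,39] -> hit [57/2,29], descend [3, 6]
    N3 x:[57/2,61/2] y:[24,53/2] z:[36,39] -> miss, prune
    N6 x:[37,79/2] y:[22,29] z:[28,36] -> miss, prune

order=[0, 2, 1, 5, 8, 9, 10, 3, 6]  |boxes|=9  |leaves|=1  hit=P2

== RESULT ==
[0, 2, 1, 5, 8, 9, 10, 3, 6]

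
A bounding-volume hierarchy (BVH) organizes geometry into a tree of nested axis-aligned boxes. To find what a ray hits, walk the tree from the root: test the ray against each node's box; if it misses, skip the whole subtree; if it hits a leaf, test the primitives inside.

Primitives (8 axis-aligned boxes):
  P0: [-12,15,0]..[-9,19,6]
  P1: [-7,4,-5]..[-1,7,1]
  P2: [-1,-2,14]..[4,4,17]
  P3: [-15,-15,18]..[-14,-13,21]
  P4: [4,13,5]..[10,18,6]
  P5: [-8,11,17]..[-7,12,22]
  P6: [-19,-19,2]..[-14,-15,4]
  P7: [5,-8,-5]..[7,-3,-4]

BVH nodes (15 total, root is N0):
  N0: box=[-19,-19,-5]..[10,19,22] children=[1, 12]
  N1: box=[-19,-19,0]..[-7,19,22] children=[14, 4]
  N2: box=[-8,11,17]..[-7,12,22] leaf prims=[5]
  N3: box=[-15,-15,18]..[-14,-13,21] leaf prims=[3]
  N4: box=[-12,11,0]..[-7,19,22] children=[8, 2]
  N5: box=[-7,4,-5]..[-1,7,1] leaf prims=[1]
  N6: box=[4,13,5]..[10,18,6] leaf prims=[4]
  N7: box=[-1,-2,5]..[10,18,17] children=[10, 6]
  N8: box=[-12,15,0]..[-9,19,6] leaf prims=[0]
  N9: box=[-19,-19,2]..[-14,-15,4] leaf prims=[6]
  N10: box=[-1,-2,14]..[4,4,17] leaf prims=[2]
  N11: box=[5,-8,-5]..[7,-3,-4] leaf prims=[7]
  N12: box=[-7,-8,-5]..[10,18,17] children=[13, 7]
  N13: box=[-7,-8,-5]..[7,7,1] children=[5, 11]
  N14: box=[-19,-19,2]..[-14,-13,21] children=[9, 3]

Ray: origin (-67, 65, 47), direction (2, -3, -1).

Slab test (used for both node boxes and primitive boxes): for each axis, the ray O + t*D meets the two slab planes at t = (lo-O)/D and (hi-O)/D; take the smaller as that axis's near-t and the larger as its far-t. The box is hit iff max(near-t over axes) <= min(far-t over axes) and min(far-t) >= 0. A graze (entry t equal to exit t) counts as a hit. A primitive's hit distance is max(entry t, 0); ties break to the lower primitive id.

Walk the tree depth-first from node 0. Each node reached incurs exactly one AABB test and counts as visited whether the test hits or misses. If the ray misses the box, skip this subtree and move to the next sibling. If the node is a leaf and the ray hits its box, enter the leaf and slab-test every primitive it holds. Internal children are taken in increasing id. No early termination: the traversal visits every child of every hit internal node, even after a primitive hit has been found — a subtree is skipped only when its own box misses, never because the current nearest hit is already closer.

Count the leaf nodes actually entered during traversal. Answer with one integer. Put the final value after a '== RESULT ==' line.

Traverse from the root:
N0 x:[24,77/2] y:[46/3,28] z:[25,52] -> hit [25,28], descend [1, 12]
  N1 x:[24,30] y:[46/3,28] z:[25,47] -> hit [25,28], descend [4, 14]
    N4 x:[55/2,30] y:[46/3,18] z:[25,47] -> miss, prune
    N14 x:[24,53/2] y:[26,28] z:[26,45] -> hit [26,53/2], descend [3, 9]
      N3 x:[26,53/2] y:[26,80/3] z:[26,29] -> hit [26,53/2] leaf, test {P3@t=26}
      N9 x:[24,53/2] y:[80/3,28] z:[43,45] -> miss, prune
  N12 x:[30,77/2] y:[47/3,73/3] z:[30,52] -> miss, prune

7 AABB tests over nodes [0, 1, 4, 14, 3, 9, 12]; 1 leaf entered; closest P3.

== RESULT ==
1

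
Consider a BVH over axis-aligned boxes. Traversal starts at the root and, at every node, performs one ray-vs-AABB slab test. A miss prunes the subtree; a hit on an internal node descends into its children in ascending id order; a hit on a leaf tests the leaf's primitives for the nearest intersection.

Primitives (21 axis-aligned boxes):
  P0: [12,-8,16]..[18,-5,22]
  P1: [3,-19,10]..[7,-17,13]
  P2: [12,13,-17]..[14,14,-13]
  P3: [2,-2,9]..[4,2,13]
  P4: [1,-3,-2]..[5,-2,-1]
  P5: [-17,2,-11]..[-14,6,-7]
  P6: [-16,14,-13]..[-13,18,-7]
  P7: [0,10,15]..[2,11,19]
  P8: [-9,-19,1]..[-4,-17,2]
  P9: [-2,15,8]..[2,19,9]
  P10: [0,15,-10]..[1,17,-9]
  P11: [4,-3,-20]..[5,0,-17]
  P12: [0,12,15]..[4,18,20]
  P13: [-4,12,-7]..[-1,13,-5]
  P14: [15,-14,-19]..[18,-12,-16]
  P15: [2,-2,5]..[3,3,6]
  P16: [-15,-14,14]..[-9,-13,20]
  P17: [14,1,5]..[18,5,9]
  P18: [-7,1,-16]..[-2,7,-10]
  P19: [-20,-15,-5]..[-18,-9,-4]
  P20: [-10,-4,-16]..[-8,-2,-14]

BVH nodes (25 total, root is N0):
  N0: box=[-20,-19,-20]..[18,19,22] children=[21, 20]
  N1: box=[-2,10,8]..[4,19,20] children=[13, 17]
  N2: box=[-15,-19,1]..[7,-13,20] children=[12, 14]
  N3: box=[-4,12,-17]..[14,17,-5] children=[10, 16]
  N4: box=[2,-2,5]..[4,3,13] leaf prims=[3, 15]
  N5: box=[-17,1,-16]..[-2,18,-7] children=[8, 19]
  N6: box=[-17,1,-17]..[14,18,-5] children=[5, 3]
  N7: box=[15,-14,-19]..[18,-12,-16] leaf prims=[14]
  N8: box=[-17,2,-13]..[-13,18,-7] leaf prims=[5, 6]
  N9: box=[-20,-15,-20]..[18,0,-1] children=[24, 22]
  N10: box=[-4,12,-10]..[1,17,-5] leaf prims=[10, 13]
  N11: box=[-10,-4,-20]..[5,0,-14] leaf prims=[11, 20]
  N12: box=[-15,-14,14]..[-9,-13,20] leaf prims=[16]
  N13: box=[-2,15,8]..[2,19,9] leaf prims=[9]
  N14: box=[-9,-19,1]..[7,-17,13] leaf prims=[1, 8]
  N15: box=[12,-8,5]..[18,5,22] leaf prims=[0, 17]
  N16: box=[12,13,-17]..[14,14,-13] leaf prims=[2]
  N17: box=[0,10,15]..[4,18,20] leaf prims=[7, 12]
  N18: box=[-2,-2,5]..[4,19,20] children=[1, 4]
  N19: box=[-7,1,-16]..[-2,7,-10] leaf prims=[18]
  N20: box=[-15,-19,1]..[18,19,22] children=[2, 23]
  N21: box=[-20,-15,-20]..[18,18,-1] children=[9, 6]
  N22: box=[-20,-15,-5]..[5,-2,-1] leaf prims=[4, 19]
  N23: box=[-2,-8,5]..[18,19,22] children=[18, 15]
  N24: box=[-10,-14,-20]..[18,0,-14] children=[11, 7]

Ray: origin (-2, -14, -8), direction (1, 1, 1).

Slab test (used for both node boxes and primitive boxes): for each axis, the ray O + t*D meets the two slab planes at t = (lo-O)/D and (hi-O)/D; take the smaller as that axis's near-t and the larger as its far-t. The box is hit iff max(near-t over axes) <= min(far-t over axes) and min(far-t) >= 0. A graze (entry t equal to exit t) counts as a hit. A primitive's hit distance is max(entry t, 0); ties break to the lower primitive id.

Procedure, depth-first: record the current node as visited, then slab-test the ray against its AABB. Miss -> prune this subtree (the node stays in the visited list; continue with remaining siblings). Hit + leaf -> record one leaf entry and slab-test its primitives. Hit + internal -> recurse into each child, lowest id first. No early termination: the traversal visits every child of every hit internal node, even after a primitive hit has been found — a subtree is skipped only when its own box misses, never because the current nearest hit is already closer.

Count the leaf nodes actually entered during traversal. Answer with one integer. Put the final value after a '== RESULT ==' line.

Traverse from the root:
N0 x:[-18,20] y:[-5,33] z:[-12,30] -> hit [-5,20], descend [20, 21]
  N20 x:[-13,20] y:[-5,33] z:[9,30] -> hit [9,20], descend [2, 23]
    N2 x:[-13,9] y:[-5,1] z:[9,28] -> miss, prune
    N23 x:[0,20] y:[6,33] z:[13,30] -> hit [13,20], descend [15, 18]
      N15 x:[14,20] y:[6,19] z:[13,30] -> hit [14,19] leaf, test {P0(miss), P17@t=16}
      N18 x:[0,6] y:[12,33] z:[13,28] -> miss, prune
  N21 x:[-18,20] y:[-1,32] z:[-12,7] -> hit [-1,7], descend [6, 9]
    N6 x:[-15,16] y:[15,32] z:[-9,3] -> miss, prune
    N9 x:[-18,20] y:[-1,14] z:[-12,7] -> hit [-1,7], descend [22, 24]
      N22 x:[-18,7] y:[-1,12] z:[3,7] -> hit [3,7] leaf, test {P4(miss), P19(miss)}
      N24 x:[-8,20] y:[0,14] z:[-12,-6] -> miss, prune

Visited [0, 20, 2, 23, 15, 18, 21, 6, 9, 22, 24]. Tests: 11 box, 2 leaf. Nearest: P17.

== RESULT ==
2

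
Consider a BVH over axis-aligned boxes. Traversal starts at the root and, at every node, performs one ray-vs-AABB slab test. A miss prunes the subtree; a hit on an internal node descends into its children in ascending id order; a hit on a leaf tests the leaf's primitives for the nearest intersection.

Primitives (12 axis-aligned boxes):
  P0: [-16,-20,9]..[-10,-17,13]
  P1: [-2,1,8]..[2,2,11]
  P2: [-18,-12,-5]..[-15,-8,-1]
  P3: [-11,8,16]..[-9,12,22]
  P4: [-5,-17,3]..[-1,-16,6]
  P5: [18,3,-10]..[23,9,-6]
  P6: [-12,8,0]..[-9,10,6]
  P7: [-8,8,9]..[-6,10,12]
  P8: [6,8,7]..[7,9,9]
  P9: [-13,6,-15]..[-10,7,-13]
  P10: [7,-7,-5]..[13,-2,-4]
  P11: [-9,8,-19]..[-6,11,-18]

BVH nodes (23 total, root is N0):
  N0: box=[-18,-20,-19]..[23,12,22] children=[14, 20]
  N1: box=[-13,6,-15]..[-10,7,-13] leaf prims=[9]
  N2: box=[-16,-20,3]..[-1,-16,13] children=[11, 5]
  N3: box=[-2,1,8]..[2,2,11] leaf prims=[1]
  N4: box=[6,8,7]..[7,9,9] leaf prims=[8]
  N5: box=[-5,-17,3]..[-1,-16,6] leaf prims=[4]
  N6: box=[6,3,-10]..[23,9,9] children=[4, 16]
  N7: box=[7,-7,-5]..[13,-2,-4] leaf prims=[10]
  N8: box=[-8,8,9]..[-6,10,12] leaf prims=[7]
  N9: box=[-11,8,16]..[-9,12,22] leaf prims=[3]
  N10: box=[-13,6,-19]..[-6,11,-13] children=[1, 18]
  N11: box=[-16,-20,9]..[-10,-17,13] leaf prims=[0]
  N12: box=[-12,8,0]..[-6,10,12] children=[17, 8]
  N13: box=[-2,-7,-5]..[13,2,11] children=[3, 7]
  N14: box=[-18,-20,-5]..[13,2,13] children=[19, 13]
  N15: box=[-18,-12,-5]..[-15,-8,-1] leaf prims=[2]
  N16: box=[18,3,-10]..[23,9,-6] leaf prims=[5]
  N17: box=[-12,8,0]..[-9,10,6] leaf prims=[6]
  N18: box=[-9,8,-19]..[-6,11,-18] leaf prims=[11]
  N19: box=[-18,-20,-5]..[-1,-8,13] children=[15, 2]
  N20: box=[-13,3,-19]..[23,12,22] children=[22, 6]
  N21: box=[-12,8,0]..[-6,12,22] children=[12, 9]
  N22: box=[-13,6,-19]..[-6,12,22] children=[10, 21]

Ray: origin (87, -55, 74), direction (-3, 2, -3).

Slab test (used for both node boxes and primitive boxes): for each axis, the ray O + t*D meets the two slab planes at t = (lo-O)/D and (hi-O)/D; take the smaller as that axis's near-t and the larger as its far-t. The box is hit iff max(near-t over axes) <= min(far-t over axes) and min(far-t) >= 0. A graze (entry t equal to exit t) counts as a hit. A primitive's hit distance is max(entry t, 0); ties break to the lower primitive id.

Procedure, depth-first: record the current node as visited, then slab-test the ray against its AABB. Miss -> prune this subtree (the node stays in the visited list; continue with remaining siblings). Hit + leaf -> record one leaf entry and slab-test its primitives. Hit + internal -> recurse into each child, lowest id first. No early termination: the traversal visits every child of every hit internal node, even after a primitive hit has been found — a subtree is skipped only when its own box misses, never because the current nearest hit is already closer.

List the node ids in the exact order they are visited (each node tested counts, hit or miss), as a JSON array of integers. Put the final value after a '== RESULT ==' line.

Traverse from the root:
N0 x:[64/3,35] y:[35/2,67/2] z:[52/3,31] -> hit [64/3,31], descend [14, 20]
  N14 x:[74/3,35] y:[35/2,57/2] z:[61/3,79/3] -> hit [74/3,79/3], descend [13, 19]
    N13 x:[74/3,89/3] y:[24,57/2] z:[21,79/3] -> hit [74/3,79/3], descend [3, 7]
      N3 x:[85/3,89/3] y:[28,57/2] z:[21,22] -> miss, prune
      N7 x:[74/3,80/3] y:[24,53/2] z:[26,79/3] -> hit [26,79/3] leaf, test {P10@t=26}
    N19 x:[88/3,35] y:[35/2,47/2] z:[61/3,79/3] -> miss, prune
  N20 x:[64/3,100/3] y:[29,67/2] z:[52/3,31] -> hit [29,31], descend [6, 22]
    N6 x:[64/3,27] y:[29,32] z:[65/3,28] -> miss, prune
    N22 x:[31,100/3] y:[61/2,67/2] z:[52/3,31] -> hit [31,31], descend [10, 21]
      N10 x:[31,100/3] y:[61/2,33] z:[29,31] -> hit [31,31], descend [1, 18]
        N1 x:[97/3,100/3] y:[61/2,31] z:[29,89/3] -> miss, prune
        N18 x:[31,32] y:[63/2,33] z:[92/3,31] -> miss, prune
      N21 x:[31,33] y:[63/2,67/2] z:[52/3,74/3] -> miss, prune

Visited [0, 14, 13, 3, 7, 19, 20, 6, 22, 10, 1, 18, 21]. Tests: 13 box, 1 leaf. Nearest: P10.

== RESULT ==
[0, 14, 13, 3, 7, 19, 20, 6, 22, 10, 1, 18, 21]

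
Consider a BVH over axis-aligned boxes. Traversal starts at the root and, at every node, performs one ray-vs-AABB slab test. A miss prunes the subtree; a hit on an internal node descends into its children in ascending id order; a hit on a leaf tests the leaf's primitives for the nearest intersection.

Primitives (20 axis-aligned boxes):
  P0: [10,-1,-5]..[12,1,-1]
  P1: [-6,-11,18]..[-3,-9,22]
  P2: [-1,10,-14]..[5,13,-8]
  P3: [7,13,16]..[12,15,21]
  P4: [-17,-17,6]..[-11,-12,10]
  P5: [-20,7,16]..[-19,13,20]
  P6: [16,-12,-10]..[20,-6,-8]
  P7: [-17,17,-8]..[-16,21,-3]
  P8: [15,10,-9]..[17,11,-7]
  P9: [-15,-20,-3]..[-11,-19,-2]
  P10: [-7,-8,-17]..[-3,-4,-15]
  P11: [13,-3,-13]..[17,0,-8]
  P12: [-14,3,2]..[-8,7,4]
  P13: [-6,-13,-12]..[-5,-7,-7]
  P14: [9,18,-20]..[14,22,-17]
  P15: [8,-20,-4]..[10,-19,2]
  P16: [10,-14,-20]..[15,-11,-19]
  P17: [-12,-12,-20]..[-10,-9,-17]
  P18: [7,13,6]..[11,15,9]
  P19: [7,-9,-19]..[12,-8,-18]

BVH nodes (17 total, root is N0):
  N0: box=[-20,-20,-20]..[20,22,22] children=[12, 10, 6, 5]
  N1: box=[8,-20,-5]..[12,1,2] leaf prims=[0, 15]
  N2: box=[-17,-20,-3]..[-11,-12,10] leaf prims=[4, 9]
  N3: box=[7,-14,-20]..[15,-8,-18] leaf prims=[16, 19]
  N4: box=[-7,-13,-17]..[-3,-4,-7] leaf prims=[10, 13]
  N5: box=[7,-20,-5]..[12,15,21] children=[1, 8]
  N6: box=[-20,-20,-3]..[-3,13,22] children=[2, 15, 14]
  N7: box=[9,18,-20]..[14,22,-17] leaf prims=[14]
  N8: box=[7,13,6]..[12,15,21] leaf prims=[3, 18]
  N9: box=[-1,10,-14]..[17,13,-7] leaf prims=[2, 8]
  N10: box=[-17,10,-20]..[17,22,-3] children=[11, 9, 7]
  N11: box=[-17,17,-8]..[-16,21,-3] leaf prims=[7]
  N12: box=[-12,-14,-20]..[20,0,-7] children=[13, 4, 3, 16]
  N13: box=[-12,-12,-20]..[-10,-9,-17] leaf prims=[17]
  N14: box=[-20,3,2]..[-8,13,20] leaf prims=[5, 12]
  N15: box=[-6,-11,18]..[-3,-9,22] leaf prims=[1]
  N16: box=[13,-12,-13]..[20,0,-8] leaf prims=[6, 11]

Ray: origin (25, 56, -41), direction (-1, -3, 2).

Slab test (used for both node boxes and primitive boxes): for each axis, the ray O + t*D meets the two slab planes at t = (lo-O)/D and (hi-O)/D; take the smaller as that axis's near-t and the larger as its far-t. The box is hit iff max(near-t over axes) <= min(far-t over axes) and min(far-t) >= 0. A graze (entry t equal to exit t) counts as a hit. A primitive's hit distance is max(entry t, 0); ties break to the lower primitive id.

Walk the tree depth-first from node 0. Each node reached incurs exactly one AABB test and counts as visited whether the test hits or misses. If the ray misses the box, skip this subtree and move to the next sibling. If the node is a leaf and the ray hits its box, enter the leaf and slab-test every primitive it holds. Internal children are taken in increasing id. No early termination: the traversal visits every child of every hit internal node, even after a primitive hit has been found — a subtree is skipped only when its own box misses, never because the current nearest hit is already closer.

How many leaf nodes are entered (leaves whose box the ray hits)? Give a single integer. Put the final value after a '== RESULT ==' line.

Trace the traversal:
N0 x:[5,45] y:[34/3,76/3] z:[21/2,63/2] -> hit [34/3,76/3], descend [5, 6, 10, 12]
  N5 x:[13,18] y:[41/3,76/3] z:[18,31] -> hit [18,18], descend [1, 8]
    N1 x:[13,17] y:[55/3,76/3] z:[18,43/2] -> miss, prune
    N8 x:[13,18] y:[41/3,43/3] z:[47/2,31] -> miss, prune
  N6 x:[28,45] y:[43/3,76/3] z:[19,63/2] -> miss, prune
  N10 x:[8,42] y:[34/3,46/3] z:[21/2,19] -> hit [34/3,46/3], descend [7, 9, 11]
    N7 x:[11,16] y:[34/3,38/3] z:[21/2,12] -> hit [34/3,12] leaf, test {P14@t=34/3}
    N9 x:[8,26] y:[43/3,46/3] z:[27/2,17] -> hit [43/3,46/3] leaf, test {P2(miss), P8(miss)}
    N11 x:[41,42] y:[35/3,13] z:[33/2,19] -> miss, prune
  N12 x:[5,37] y:[56/3,70/3] z:[21/2,17] -> miss, prune

Summary -> nodes [0, 5, 1, 8, 6, 10, 7, 9, 11, 12]; box-tests=10; leaf-entries=2; first=P14

== RESULT ==
2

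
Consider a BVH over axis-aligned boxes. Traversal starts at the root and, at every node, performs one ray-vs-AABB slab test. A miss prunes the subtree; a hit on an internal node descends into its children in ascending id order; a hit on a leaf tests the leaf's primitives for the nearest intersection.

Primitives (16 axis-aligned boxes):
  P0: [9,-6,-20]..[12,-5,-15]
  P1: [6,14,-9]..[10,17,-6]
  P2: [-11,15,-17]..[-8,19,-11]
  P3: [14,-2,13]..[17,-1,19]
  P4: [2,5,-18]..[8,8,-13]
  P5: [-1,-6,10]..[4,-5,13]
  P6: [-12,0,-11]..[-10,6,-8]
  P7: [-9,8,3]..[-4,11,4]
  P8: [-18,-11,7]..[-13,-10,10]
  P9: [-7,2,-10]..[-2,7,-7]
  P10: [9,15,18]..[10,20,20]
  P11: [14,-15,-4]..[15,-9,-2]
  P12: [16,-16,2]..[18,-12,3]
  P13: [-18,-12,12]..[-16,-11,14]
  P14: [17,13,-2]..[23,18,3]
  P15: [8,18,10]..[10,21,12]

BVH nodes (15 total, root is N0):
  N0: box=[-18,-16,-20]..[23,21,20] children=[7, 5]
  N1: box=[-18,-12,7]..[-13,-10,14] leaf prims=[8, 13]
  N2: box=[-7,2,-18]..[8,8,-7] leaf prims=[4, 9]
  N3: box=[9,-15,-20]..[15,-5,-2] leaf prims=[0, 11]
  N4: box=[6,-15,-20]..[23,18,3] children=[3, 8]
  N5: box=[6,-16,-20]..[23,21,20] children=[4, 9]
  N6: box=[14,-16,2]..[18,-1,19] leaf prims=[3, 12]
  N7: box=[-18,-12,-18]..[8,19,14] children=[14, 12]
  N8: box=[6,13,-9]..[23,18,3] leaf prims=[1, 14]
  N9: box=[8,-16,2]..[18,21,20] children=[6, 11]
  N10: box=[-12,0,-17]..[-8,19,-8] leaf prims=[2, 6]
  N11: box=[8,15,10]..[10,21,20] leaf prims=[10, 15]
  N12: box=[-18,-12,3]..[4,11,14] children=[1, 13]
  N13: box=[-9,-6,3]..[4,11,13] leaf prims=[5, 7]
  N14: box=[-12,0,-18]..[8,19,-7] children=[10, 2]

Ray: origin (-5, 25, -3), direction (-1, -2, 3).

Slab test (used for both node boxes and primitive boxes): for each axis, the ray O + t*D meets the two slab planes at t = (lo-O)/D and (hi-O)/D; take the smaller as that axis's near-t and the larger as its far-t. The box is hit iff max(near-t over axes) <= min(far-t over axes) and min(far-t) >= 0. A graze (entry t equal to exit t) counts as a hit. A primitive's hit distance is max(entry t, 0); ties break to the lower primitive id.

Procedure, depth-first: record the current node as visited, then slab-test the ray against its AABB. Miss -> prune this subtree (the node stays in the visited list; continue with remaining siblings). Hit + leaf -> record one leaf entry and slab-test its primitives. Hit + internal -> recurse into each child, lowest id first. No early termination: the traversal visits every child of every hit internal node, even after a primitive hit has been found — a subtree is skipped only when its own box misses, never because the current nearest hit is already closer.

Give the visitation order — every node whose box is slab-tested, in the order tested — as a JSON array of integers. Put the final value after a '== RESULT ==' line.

Walk:
N0 x:[-28,13] y:[2,41/2] z:[-17/3,23/3] -> hit [2,23/3], descend [5, 7]
  N5 x:[-28,-11] y:[2,41/2] z:[-17/3,23/3] -> miss, prune
  N7 x:[-13,13] y:[3,37/2] z:[-5,17/3] -> hit [3,17/3], descend [12, 14]
    N12 x:[-9,13] y:[7,37/2] z:[2,17/3] -> miss, prune
    N14 x:[-13,7] y:[3,25/2] z:[-5,-4/3] -> miss, prune

order=[0, 5, 7, 12, 14]  |boxes|=5  |leaves|=0  hit=miss

== RESULT ==
[0, 5, 7, 12, 14]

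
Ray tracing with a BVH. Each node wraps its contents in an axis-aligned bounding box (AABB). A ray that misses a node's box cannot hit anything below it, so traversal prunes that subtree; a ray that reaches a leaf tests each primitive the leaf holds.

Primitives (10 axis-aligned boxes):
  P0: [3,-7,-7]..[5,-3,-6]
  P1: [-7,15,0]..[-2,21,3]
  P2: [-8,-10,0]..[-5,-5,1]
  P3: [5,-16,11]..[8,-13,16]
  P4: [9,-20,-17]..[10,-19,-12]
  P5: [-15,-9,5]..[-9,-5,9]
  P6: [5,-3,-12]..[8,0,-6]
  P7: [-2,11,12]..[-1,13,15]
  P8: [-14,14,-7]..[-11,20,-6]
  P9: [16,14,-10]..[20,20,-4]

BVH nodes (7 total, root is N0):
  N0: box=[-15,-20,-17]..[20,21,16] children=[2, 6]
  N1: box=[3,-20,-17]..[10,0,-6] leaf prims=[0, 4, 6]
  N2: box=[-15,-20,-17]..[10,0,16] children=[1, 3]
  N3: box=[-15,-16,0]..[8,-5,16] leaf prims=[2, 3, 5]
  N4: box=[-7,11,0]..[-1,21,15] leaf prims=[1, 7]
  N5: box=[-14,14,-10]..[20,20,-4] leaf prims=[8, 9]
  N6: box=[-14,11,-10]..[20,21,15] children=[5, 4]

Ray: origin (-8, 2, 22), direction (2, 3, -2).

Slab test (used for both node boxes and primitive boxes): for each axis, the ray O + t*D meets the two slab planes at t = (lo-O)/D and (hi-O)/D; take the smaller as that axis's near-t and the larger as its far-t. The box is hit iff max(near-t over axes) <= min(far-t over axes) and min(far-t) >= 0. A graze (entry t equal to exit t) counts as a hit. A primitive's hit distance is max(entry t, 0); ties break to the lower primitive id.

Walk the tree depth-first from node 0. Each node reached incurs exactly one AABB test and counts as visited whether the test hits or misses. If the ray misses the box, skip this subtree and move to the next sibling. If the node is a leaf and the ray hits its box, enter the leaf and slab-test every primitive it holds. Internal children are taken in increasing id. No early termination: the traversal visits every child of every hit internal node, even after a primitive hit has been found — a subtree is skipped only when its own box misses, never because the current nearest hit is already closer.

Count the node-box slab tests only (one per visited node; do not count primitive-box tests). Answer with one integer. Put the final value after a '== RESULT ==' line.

Trace the traversal:
N0 x:[-7/2,14] y:[-22/3,19/3] z:[3,39/2] -> hit [3,19/3], descend [2, 6]
  N2 x:[-7/2,9] y:[-22/3,-2/3] z:[3,39/2] -> miss, prune
  N6 x:[-3,14] y:[3,19/3] z:[7/2,16] -> hit [7/2,19/3], descend [4, 5]
    N4 x:[1/2,7/2] y:[3,19/3] z:[7/2,11] -> hit [7/2,7/2] leaf, test {P1(miss), P7@t=7/2}
    N5 x:[-3,14] y:[4,6] z:[13,16] -> miss, prune

Visited [0, 2, 6, 4, 5]. Tests: 5 box, 1 leaf. Nearest: P7.

== RESULT ==
5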